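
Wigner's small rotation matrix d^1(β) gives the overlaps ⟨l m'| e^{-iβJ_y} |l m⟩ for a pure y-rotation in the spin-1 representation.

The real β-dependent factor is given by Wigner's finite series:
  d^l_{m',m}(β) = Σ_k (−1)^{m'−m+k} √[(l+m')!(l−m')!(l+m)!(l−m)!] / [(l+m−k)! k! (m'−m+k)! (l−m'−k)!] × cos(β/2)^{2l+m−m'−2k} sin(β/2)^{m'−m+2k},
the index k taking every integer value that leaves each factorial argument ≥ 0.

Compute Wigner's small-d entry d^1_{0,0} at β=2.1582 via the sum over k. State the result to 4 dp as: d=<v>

d=-0.5542

d^1_{0,0}(β=2.1582) via Wigner's sum:
Half-angle: c=0.472122, s=0.881533. N=√(1·1·1·1)=1.000000
The bounds max(0,m−m')=0 and min(l+m,l−m')=1 give 2 terms
  k=0: (−1)^0·1.0000/(1)·0.4721^2·0.8815^0 = +0.222899
  k=1: (−1)^1·1.0000/(1)·0.4721^0·0.8815^2 = -0.777101
d^1_{0,0}(2.1582) = +0.222899 -0.777101 = -0.554202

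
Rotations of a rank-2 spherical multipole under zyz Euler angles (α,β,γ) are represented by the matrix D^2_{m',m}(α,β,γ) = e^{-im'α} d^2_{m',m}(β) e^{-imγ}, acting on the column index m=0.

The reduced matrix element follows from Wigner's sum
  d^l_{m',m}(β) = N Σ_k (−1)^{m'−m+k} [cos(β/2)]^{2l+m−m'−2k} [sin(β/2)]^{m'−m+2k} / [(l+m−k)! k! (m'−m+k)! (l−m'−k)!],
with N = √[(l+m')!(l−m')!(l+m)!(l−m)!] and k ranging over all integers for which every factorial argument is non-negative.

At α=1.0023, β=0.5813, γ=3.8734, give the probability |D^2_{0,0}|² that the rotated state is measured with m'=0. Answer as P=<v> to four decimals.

First d^2_{0,0}(β=0.5813), then the phase factors e^{-i(0)α} and e^{-i(0)γ}:
c=cos(0.5813/2)=0.958058, s=sin(0.5813/2)=0.286575; N=√[2·2·2·2]=4.000000
The bounds max(0,m−m')=0 and min(l+m,l−m')=2 give 3 terms
  k=0: (−1)^0·4.0000/(4)·0.9581^4·0.2866^0 = +0.842494
  k=1: (−1)^1·4.0000/(1)·0.9581^2·0.2866^2 = -0.301523
  k=2: (−1)^2·4.0000/(4)·0.9581^0·0.2866^4 = +0.006745
d^2_{0,0}(0.5813) = +0.842494 -0.301523 +0.006745 = +0.547716
|D^2_{0,0}|² = |d^2_{0,0}(β)|² = (+0.547716)² = 0.299993 (the z-rotation phases have unit modulus)

P=0.3000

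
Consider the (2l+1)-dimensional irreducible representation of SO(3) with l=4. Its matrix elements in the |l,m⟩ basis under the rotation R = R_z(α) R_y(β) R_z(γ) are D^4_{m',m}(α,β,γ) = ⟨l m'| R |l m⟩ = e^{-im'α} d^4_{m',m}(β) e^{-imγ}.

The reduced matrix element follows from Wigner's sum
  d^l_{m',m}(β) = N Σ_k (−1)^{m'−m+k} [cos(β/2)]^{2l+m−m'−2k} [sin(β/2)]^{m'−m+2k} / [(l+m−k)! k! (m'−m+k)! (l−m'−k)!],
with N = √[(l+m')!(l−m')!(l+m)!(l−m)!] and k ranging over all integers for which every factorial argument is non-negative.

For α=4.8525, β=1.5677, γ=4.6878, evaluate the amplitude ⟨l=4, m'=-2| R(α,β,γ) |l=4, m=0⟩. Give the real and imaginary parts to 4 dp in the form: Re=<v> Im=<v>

Re=0.3798 Im=0.1093

Split into d^4_{-2,0}(β=1.5677) × two z-phases.
With c≡cos(β/2)=0.708201 and s≡sin(β/2)=0.706011, N=[2·720·24·24]^{1/2}=910.735966
k∈{2,3,4} keeps every argument non-negative
  k=2: (−1)^0·910.7360/(96)·0.7082^6·0.7060^2 = +0.596599
  k=3: (−1)^1·910.7360/(36)·0.7082^4·0.7060^4 = -1.581109
  k=4: (−1)^2·910.7360/(96)·0.7082^2·0.7060^6 = +0.589255
d^4_{-2,0}(1.5677) = +0.596599 -1.581109 +0.589255 = -0.395254
Phases: e^{-i·(-2)·4.8525}=-0.960994-0.276569i, e^{-i·(0)·4.6878}=+1.000000+0.000000i ⇒ D=+0.379837+0.109315i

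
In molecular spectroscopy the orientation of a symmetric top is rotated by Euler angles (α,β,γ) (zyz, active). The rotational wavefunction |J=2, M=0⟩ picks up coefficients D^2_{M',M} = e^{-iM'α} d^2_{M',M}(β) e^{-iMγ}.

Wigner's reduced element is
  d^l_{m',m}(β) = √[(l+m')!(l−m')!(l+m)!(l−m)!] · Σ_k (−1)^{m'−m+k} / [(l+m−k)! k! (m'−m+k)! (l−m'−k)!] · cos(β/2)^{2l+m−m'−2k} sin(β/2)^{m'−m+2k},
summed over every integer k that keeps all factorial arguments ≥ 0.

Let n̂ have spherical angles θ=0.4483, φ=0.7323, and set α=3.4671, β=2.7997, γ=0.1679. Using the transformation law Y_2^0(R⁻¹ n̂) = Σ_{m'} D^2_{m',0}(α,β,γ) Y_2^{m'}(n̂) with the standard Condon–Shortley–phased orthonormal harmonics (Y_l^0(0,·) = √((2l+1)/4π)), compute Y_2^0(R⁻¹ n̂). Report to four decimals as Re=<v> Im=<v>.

Re=0.5979 Im=0.0000

Need the full column D^2_{m',0} for m'=−2..2 at α=3.4671, β=2.7997, γ=0.1679.
cos(β/2)=0.170115, sin(β/2)=0.985424
d^2_{-2,0}: single k=2 term ⇒ +0.068835;  D = +0.054756+0.041713i
d^2_{-1,0}: k∈[1..2] ⇒ +0.011883 -0.398738 = -0.386855;  D = +0.366541+0.123712i
d^2_{0,0}: k∈[0..2] ⇒ +0.000837 -0.112407 +0.942959 = +0.831390;  D = +0.831390+0.000000i
d^2_{1,0}: k∈[0..1] ⇒ -0.011883 +0.398738 = +0.386855;  D = -0.366541+0.123712i
d^2_{2,0}: single k=0 term ⇒ +0.068835;  D = +0.054756-0.041713i
Y_2^{m'}(θ=0.4483,φ=0.7323) and Σ D·Y over m':
  (+0.0548+0.0417i)·(+0.0077-0.0722i)  (+0.3665+0.1237i)·(+0.2244-0.2018i)  (+0.8314+0.0000i)·(+0.4530+0.0000i)  (-0.3665+0.1237i)·(-0.2244-0.2018i)  (+0.0548-0.0417i)·(+0.0077+0.0722i)
Y_2^0(R⁻¹ n̂) = +0.597930+0.000000i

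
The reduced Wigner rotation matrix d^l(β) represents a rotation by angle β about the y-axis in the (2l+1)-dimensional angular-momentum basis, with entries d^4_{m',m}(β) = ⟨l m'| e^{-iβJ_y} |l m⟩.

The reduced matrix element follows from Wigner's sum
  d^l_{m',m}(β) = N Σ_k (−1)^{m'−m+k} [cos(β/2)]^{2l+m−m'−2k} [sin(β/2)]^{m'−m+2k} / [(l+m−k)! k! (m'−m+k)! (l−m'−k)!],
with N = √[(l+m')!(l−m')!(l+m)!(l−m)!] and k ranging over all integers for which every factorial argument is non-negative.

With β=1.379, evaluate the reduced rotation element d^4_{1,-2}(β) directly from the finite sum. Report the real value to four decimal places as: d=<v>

d^4_{1,-2}(β=1.379) via Wigner's sum:
With c≡cos(β/2)=0.771564 and s≡sin(β/2)=0.636151, N=[120·6·2·720]^{1/2}=1018.233765
k∈{0,1,2} keeps every argument non-negative
  k=0: (−1)^3·1018.2338/(72)·0.7716^5·0.6362^3 = -0.995536
  k=1: (−1)^4·1018.2338/(48)·0.7716^3·0.6362^5 = +1.015138
  k=2: (−1)^5·1018.2338/(240)·0.7716^1·0.6362^7 = -0.138017
d^4_{1,-2}(1.379) = -0.995536 +1.015138 -0.138017 = -0.118415

d=-0.1184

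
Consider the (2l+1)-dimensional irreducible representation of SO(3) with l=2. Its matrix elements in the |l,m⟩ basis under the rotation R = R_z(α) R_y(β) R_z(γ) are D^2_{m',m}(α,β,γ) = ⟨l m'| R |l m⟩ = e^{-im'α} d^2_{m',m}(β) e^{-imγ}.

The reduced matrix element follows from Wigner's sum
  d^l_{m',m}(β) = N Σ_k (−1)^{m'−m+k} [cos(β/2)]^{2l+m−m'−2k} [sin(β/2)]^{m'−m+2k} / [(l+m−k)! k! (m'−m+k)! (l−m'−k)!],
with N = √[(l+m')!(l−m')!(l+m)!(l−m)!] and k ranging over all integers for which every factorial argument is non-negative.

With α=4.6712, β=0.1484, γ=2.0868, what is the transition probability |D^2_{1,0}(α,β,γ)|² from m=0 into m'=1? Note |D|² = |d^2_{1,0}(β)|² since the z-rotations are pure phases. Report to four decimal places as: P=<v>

P=0.0321

First d^2_{1,0}(β=0.1484), then the phase factors e^{-i(1)α} and e^{-i(0)γ}:
c=cos(0.1484/2)=0.997248, s=sin(0.1484/2)=0.074132; N=√[6·1·2·2]=4.898979
The bounds max(0,m−m')=0 and min(l+m,l−m')=1 give 2 terms
  k=0: (−1)^1·4.8990/(2)·0.9972^3·0.0741^1 = -0.180091
  k=1: (−1)^2·4.8990/(2)·0.9972^1·0.0741^3 = +0.000995
d^2_{1,0}(0.1484) = -0.180091 +0.000995 = -0.179095
|D^2_{1,0}|² = |d^2_{1,0}(β)|² = (-0.179095)² = 0.032075 (the z-rotation phases have unit modulus)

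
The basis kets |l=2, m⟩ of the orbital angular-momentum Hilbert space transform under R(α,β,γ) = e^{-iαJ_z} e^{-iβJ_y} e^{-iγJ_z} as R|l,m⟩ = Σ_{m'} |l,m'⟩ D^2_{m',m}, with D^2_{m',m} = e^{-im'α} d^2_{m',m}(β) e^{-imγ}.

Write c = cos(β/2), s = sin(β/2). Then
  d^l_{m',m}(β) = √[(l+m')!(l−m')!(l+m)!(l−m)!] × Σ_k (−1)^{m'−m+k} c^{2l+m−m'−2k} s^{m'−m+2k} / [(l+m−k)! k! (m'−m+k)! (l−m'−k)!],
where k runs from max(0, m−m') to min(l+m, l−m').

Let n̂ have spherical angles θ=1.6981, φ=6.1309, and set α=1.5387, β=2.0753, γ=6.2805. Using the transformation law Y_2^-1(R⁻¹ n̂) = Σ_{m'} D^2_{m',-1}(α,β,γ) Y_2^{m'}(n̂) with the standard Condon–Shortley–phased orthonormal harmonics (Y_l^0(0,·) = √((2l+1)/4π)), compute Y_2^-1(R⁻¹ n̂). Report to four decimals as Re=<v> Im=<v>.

Need the full column D^2_{m',-1} for m'=−2..2 at α=1.5387, β=2.0753, γ=6.2805.
cos(β/2)=0.508246, sin(β/2)=0.861212
d^2_{-2,-1}: single k=1 term ⇒ +0.226131;  D = -0.225626+0.015112i
d^2_{-1,-1}: k∈[0..1] ⇒ +0.066726 -0.574763 = -0.508037;  D = -0.017667-0.507730i
d^2_{0,-1}: k∈[0..1] ⇒ -0.276953 +0.795206 = +0.518253;  D = +0.518251-0.001392i
d^2_{1,-1}: k∈[0..1] ⇒ +0.574763 -0.550099 = +0.024664;  D = +0.000725-0.024653i
d^2_{2,-1}: single k=0 term ⇒ -0.649283;  D = +0.648055+0.039911i
Y_2^{m'}(θ=1.6981,φ=6.1309) and Σ D·Y over m':
  (-0.2256+0.0151i)·(+0.3626+0.1140i)  (-0.0177-0.5077i)·(-0.0962-0.0148i)  (+0.5183-0.0014i)·(-0.3001+0.0000i)  (+0.0007-0.0247i)·(+0.0962-0.0148i)  (+0.6481+0.0399i)·(+0.3626-0.1140i)
Y_2^-1(R⁻¹ n̂) = -0.005656-0.032503i

Re=-0.0057 Im=-0.0325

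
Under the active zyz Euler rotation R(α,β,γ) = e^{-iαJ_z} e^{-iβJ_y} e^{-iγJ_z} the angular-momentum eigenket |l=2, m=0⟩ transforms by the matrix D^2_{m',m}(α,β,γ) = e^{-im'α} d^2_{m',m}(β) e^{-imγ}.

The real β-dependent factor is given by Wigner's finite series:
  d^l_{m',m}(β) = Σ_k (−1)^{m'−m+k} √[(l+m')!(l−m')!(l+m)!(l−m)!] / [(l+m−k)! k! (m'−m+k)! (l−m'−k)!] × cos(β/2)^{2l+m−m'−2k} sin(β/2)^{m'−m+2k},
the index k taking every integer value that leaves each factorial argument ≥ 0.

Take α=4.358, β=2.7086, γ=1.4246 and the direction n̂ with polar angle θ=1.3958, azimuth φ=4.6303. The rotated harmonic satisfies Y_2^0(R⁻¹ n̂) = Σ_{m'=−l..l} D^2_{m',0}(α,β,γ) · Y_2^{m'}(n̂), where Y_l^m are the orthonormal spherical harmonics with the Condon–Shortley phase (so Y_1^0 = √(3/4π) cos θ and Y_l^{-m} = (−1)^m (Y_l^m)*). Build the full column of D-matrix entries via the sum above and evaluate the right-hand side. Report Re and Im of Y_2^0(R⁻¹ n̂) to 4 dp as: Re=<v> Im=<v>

Re=-0.2609 Im=0.0000

Need the full column D^2_{m',0} for m'=−2..2 at α=4.358, β=2.7086, γ=1.4246.
cos(β/2)=0.214809, sin(β/2)=0.976656
d^2_{-2,0}: single k=2 term ⇒ +0.107811;  D = -0.081846+0.070175i
d^2_{-1,0}: k∈[1..2] ⇒ +0.023712 -0.490177 = -0.466465;  D = +0.161871+0.437478i
d^2_{0,0}: k∈[0..2] ⇒ +0.002129 -0.176055 +0.909843 = +0.735917;  D = +0.735917+0.000000i
d^2_{1,0}: k∈[0..1] ⇒ -0.023712 +0.490177 = +0.466465;  D = -0.161871+0.437478i
d^2_{2,0}: single k=0 term ⇒ +0.107811;  D = -0.081846-0.070175i
Y_2^{m'}(θ=1.3958,φ=4.6303) and Σ D·Y over m':
  (-0.0818+0.0702i)·(-0.3695-0.0612i)  (+0.1619+0.4375i)·(-0.0109+0.1320i)  (+0.7359+0.0000i)·(-0.2867+0.0000i)  (-0.1619+0.4375i)·(+0.0109+0.1320i)  (-0.0818-0.0702i)·(-0.3695+0.0612i)
Y_2^0(R⁻¹ n̂) = -0.260928+0.000000i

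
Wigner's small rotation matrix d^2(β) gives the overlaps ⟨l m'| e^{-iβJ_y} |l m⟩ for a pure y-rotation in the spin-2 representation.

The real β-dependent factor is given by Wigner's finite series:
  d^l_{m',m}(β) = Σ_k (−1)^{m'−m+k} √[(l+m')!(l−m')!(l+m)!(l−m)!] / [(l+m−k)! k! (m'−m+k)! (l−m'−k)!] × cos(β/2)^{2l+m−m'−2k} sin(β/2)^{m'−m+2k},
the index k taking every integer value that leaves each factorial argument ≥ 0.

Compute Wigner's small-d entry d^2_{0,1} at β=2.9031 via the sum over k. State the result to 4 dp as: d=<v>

d^2_{0,1}(β=2.9031) via Wigner's sum:
c=cos(2.9031/2)=0.118964, s=sin(2.9031/2)=0.992899; N=√[2·2·6·1]=4.898979
k∈{1,2} keeps every argument non-negative
  k=1: (−1)^0·4.8990/(2)·0.1190^3·0.9929^1 = +0.004095
  k=2: (−1)^1·4.8990/(2)·0.1190^1·0.9929^3 = -0.285237
d^2_{0,1}(2.9031) = +0.004095 -0.285237 = -0.281142

d=-0.2811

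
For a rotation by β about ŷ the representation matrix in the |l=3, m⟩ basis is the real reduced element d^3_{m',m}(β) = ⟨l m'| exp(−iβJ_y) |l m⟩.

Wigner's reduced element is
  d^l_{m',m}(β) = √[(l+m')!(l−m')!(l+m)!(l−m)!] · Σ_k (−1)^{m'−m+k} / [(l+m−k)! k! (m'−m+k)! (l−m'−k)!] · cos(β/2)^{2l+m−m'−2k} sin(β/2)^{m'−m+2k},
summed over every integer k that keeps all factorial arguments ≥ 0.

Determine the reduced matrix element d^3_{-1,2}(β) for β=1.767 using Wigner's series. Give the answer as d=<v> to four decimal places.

d=0.1923

d^3_{-1,2}(β=1.767) via Wigner's sum:
With c≡cos(β/2)=0.634450 and s≡sin(β/2)=0.772964, N=[2·24·120·1]^{1/2}=75.894664
Admissible k: 3..4 (factorial args all ≥0)
  k=3: (−1)^0·75.8947/(12)·0.6344^3·0.7730^3 = +0.745933
  k=4: (−1)^1·75.8947/(24)·0.6344^1·0.7730^5 = -0.553597
d^3_{-1,2}(1.767) = +0.745933 -0.553597 = +0.192335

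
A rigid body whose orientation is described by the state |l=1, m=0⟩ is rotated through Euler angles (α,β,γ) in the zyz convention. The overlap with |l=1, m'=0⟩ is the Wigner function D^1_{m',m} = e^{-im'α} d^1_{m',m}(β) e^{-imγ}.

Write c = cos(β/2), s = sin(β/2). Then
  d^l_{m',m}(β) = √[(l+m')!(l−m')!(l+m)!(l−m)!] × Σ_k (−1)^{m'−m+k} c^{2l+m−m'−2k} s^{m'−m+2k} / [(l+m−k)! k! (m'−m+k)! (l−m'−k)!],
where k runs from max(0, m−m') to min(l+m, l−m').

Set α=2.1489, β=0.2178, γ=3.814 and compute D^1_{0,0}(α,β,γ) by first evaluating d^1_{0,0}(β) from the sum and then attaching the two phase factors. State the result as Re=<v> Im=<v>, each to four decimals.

Re=0.9764 Im=0.0000

Split into d^1_{0,0}(β=0.2178) × two z-phases.
Half-angle: c=0.994076, s=0.108685. N=√(1·1·1·1)=1.000000
k: max(0,(0)−(0))=0 … min(1+(0),1−(0))=1
  k=0: (−1)^0·1.0000/(1)·0.9941^2·0.1087^0 = +0.988188
  k=1: (−1)^1·1.0000/(1)·0.9941^0·0.1087^2 = -0.011812
d^1_{0,0}(0.2178) = +0.988188 -0.011812 = +0.976375
D = (+1.000000+0.000000i)·(+0.976375)·(+1.000000+0.000000i) = +0.976375+0.000000i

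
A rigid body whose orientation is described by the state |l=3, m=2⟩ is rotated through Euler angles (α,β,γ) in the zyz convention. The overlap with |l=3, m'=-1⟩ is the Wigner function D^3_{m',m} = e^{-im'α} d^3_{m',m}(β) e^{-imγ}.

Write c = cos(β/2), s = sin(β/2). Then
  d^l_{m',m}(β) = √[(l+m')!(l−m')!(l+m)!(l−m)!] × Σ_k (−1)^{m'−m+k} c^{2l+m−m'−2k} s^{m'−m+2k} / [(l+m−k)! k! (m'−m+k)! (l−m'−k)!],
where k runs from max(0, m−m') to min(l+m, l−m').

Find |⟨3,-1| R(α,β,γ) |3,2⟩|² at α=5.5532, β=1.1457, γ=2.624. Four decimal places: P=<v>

P=0.2241

First d^3_{-1,2}(β=1.1457), then the phase factors e^{-i(-1)α} and e^{-i(2)γ}:
With c≡cos(β/2)=0.840360 and s≡sin(β/2)=0.542029, N=[2·24·120·1]^{1/2}=75.894664
Admissible k: 3..4 (factorial args all ≥0)
  k=3: (−1)^0·75.8947/(12)·0.8404^3·0.5420^3 = +0.597714
  k=4: (−1)^1·75.8947/(24)·0.8404^1·0.5420^5 = -0.124331
d^3_{-1,2}(1.1457) = +0.597714 -0.124331 = +0.473384
|D^3_{-1,2}|² = |d^3_{-1,2}(β)|² = (+0.473384)² = 0.224092 (the z-rotation phases have unit modulus)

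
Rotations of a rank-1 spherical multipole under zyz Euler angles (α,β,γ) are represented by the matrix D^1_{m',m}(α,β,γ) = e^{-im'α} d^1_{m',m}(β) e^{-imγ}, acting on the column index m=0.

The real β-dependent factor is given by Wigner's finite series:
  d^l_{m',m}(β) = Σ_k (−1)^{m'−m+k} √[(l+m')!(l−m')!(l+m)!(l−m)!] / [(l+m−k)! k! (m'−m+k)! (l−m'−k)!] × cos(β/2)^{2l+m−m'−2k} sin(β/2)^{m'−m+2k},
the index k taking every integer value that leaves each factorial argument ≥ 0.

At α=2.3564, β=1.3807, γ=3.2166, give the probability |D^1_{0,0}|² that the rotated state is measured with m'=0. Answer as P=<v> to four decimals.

First d^1_{0,0}(β=1.3807), then the phase factors e^{-i(0)α} and e^{-i(0)γ}:
Half-angle: c=0.771023, s=0.636807. N=√(1·1·1·1)=1.000000
k: max(0,(0)−(0))=0 … min(1+(0),1−(0))=1
  k=0: (−1)^0·1.0000/(1)·0.7710^2·0.6368^0 = +0.594477
  k=1: (−1)^1·1.0000/(1)·0.7710^0·0.6368^2 = -0.405523
d^1_{0,0}(1.3807) = +0.594477 -0.405523 = +0.188953
|D^1_{0,0}|² = |d^1_{0,0}(β)|² = (+0.188953)² = 0.035703 (the z-rotation phases have unit modulus)

P=0.0357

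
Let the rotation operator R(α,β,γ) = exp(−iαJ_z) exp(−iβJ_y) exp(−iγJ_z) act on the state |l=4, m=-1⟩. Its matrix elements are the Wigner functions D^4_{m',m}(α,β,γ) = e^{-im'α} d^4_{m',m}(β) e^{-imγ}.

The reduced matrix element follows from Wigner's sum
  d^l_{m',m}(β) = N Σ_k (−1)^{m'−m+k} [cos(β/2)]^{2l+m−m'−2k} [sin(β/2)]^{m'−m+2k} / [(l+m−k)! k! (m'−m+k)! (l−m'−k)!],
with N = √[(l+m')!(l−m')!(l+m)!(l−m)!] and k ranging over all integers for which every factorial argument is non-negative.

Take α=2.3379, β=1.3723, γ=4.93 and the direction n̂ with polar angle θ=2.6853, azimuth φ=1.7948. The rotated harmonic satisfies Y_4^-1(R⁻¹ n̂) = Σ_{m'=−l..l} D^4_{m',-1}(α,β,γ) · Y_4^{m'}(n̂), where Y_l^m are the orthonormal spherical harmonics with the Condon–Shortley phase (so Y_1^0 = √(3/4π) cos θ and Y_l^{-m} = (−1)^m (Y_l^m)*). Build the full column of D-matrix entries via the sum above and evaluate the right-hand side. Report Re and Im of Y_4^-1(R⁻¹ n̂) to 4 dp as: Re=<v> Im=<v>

Re=-0.1071 Im=0.2206

Need the full column D^4_{m',-1} for m'=−4..4 at α=2.3379, β=1.3723, γ=4.93.
cos(β/2)=0.773691, sin(β/2)=0.633563
d^4_{-4,-1}: single k=3 term ⇒ +0.527596;  D = -0.075938+0.522102i
d^4_{-3,-1}: k∈[2..3] ⇒ +0.683369 -0.763746 = -0.080377;  D = -0.065292+0.046876i
d^4_{-2,-1}: k∈[1..3] ⇒ +0.446066 -1.495594 +0.668601 = -0.380927;  D = +0.374703+0.068580i
d^4_{-1,-1}: k∈[0..3] ⇒ +0.128393 -1.291446 +1.732013 -0.387146 = +0.181813;  D = +0.100561+0.151471i
d^4_{0,-1}: k∈[0..3] ⇒ -0.470195 +1.891793 -1.268582 +0.141779 = +0.294796;  D = +0.063646-0.287843i
d^4_{1,-1}: k∈[0..3] ⇒ +0.860964 -1.732013 +0.580719 -0.025961 = -0.316291;  D = +0.269729-0.165184i
d^4_{2,-1}: k∈[0..2] ⇒ -0.997063 +1.002902 -0.134503 = -0.128664;  D = -0.124529-0.032355i
d^4_{3,-1}: k∈[0..1] ⇒ +0.763746 -0.307287 = +0.456458;  D = -0.223988-0.397723i
d^4_{4,-1}: single k=0 term ⇒ -0.353791;  D = +0.101435-0.338938i
Y_4^{m'}(θ=2.6853,φ=1.7948) and Σ D·Y over m':
  (-0.0759+0.5221i)·(+0.0104-0.0130i)  (-0.0653+0.0469i)·(-0.0598-0.0752i)  (+0.3747+0.0686i)·(-0.2717+0.1306i)  (+0.1006+0.1515i)·(+0.1098+0.4818i)  (+0.0636-0.2878i)·(+0.1643+0.0000i)  (+0.2697-0.1652i)·(-0.1098+0.4818i)  (-0.1245-0.0324i)·(-0.2717-0.1306i)  (-0.2240-0.3977i)·(+0.0598-0.0752i)  (+0.1014-0.3389i)·(+0.0104+0.0130i)
Y_4^-1(R⁻¹ n̂) = -0.107056+0.220602i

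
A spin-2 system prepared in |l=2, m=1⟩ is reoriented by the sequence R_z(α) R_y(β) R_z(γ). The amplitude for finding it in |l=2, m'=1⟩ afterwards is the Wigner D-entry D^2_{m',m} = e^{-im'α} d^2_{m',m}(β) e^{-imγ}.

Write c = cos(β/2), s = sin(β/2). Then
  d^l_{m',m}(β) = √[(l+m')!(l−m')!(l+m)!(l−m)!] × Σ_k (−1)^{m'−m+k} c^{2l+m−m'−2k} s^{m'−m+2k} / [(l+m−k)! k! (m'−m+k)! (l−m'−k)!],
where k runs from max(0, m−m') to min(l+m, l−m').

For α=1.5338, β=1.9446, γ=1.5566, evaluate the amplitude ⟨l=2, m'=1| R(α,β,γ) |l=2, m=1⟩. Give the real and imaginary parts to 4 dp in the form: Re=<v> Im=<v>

Split into d^2_{1,1}(β=1.9446) × two z-phases.
With c≡cos(β/2)=0.563401 and s≡sin(β/2)=0.826184, N=[6·1·6·1]^{1/2}=6.000000
k: max(0,(1)−(1))=0 … min(2+(1),2−(1))=1
  k=0: (−1)^0·6.0000/(6)·0.5634^4·0.8262^0 = +0.100756
  k=1: (−1)^1·6.0000/(2)·0.5634^2·0.8262^2 = -0.649994
d^2_{1,1}(1.9446) = +0.100756 -0.649994 = -0.549238
Attach z-rotation phases: D = e^{-i(1)(1.5338)}·(-0.549238)·e^{-i(1)(1.5566)} = +0.548519+0.028105i

Re=0.5485 Im=0.0281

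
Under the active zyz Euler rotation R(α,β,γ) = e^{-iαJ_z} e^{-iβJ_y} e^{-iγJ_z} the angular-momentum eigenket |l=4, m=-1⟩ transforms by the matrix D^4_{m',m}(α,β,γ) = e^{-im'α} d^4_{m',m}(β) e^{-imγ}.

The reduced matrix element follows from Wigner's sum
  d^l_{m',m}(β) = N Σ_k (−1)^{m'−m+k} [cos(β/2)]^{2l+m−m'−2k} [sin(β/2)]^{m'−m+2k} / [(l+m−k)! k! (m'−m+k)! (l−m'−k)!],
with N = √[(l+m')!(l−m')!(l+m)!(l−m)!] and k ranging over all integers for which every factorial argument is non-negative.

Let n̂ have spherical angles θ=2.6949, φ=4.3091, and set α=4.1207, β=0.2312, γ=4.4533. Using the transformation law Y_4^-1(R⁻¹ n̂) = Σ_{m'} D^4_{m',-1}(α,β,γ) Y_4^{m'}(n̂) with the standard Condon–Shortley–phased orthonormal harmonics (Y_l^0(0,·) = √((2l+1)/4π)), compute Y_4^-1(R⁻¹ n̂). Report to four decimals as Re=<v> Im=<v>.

Need the full column D^4_{m',-1} for m'=−4..4 at α=4.1207, β=0.2312, γ=4.4533.
cos(β/2)=0.993326, sin(β/2)=0.115343
d^4_{-4,-1}: single k=3 term ⇒ +0.011105;  D = -0.005477+0.009661i
d^4_{-3,-1}: k∈[2..3] ⇒ +0.101438 -0.002280 = +0.099158;  D = -0.044319-0.088703i
d^4_{-2,-1}: k∈[1..3] ⇒ +0.466948 -0.031480 +0.000283 = +0.435751;  D = +0.432168+0.055766i
d^4_{-1,-1}: k∈[0..3] ⇒ +0.947837 -0.191700 +0.005170 -0.000023 = +0.761283;  D = -0.501989+0.572328i
d^4_{0,-1}: k∈[0..3] ⇒ -0.492206 +0.039819 -0.000537 +0.000001 = -0.452922;  D = +0.116039+0.437806i
d^4_{1,-1}: k∈[0..3] ⇒ +0.127800 -0.005170 +0.000035 -0.000000 = +0.122665;  D = +0.115943+0.040050i
d^4_{2,-1}: k∈[0..2] ⇒ -0.020987 +0.000424 -0.000001 = -0.020563;  D = +0.016414-0.012387i
d^4_{3,-1}: k∈[0..1] ⇒ +0.002280 -0.000018 = +0.002261;  D = -0.000124-0.002258i
d^4_{4,-1}: single k=0 term ⇒ -0.000150;  D = -0.000129-0.000077i
Y_4^{m'}(θ=2.6949,φ=4.3091) and Σ D·Y over m':
  (-0.0055+0.0097i)·(-0.0007+0.0154i)  (-0.0443-0.0887i)·(-0.0851+0.0321i)  (+0.4322+0.0558i)·(-0.2028-0.2115i)  (-0.5020+0.5723i)·(+0.1948-0.4567i)  (+0.1160+0.4378i)·(+0.1856+0.0000i)  (+0.1159+0.0401i)·(-0.1948-0.4567i)  (+0.0164-0.0124i)·(-0.2028+0.2115i)  (-0.0001-0.0023i)·(+0.0851+0.0321i)  (-0.0001-0.0001i)·(-0.0007-0.0154i)
Y_4^-1(R⁻¹ n̂) = +0.110787+0.270359i

Re=0.1108 Im=0.2704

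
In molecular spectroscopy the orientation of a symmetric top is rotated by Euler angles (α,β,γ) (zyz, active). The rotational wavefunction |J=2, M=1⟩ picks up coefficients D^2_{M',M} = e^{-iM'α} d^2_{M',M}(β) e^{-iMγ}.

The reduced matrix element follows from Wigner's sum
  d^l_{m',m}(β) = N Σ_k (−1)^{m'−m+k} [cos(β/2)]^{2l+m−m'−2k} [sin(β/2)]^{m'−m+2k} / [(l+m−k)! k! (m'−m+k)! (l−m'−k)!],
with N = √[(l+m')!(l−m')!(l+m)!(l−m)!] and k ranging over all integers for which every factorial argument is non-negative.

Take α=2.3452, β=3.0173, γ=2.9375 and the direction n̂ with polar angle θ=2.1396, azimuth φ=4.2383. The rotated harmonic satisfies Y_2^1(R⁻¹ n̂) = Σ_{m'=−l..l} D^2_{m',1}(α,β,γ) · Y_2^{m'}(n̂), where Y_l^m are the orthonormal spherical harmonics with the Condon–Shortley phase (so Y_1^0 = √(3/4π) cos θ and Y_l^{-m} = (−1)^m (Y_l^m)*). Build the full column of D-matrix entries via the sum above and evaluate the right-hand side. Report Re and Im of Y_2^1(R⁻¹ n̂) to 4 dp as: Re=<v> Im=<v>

Re=0.0630 Im=0.3292

Need the full column D^2_{m',1} for m'=−2..2 at α=2.3452, β=3.0173, γ=2.9375.
cos(β/2)=0.062106, sin(β/2)=0.998070
d^2_{-2,1}: single k=3 term ⇒ +0.123495;  D = -0.022365+0.121453i
d^2_{-1,1}: k∈[2..3] ⇒ +0.011527 -0.992300 = -0.980774;  D = -0.813707+0.547537i
d^2_{0,1}: k∈[1..2] ⇒ +0.000586 -0.151249 = -0.150664;  D = +0.147537+0.030536i
d^2_{1,1}: k∈[0..1] ⇒ +0.000015 -0.011527 = -0.011512;  D = -0.006215-0.009690i
d^2_{2,1}: single k=0 term ⇒ -0.000478;  D = -0.000107+0.000466i
Y_2^{m'}(θ=2.1396,φ=4.2383) and Σ D·Y over m':
  (-0.0224+0.1215i)·(-0.1599-0.2228i)  (-0.8137+0.5475i)·(+0.1601-0.3119i)  (+0.1475+0.0305i)·(-0.0409+0.0000i)  (-0.0062-0.0097i)·(-0.1601-0.3119i)  (-0.0001+0.0005i)·(-0.1599+0.2228i)
Y_2^1(R⁻¹ n̂) = +0.063036+0.329157i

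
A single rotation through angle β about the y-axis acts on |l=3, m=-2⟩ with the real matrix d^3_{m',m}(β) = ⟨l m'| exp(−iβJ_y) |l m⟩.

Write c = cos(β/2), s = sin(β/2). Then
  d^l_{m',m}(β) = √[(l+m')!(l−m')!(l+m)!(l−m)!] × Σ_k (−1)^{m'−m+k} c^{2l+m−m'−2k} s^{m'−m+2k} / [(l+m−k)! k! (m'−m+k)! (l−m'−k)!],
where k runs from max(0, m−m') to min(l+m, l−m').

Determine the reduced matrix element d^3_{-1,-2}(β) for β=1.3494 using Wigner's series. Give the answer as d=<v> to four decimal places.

d^3_{-1,-2}(β=1.3494) via Wigner's sum:
With c≡cos(β/2)=0.780894 and s≡sin(β/2)=0.624663, N=[2·24·1·120]^{1/2}=75.894664
k: max(0,(-2)−(-1))=0 … min(3+(-2),3−(-1))=1
  k=0: (−1)^1·75.8947/(24)·0.7809^5·0.6247^1 = -0.573598
  k=1: (−1)^2·75.8947/(12)·0.7809^3·0.6247^3 = +0.734082
d^3_{-1,-2}(1.3494) = -0.573598 +0.734082 = +0.160484

d=0.1605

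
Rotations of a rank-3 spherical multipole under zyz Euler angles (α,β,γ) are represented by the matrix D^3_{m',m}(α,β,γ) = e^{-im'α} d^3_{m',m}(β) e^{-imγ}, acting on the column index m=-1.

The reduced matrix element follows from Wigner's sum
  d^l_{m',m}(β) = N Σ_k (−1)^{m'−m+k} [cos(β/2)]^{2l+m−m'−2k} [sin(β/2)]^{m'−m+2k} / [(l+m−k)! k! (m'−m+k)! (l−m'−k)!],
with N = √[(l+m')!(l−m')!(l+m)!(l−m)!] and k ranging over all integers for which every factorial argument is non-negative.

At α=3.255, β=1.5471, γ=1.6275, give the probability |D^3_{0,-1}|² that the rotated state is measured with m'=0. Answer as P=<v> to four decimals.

P=0.1863

Split into d^3_{0,-1}(β=1.5471) × two z-phases.
Half-angle: c=0.715435, s=0.698679. N=√(6·6·2·24)=41.569219
The bounds max(0,m−m')=0 and min(l+m,l−m')=2 give 3 terms
  k=0: (−1)^1·41.5692/(12)·0.7154^5·0.6987^1 = -0.453648
  k=1: (−1)^2·41.5692/(4)·0.7154^3·0.6987^3 = +1.297944
  k=2: (−1)^3·41.5692/(12)·0.7154^1·0.6987^5 = -0.412620
d^3_{0,-1}(1.5471) = -0.453648 +1.297944 -0.412620 = +0.431676
|D^3_{0,-1}|² = |d^3_{0,-1}(β)|² = (+0.431676)² = 0.186344 (the z-rotation phases have unit modulus)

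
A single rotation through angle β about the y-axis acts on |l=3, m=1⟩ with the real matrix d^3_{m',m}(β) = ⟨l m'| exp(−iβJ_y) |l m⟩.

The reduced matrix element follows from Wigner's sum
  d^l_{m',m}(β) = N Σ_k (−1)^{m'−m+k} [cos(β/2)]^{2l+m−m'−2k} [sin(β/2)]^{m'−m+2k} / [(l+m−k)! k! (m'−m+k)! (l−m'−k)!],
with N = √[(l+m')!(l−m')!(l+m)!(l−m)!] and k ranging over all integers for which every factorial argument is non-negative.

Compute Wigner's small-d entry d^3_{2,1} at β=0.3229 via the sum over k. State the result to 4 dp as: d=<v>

d=-0.4509

d^3_{2,1}(β=0.3229) via Wigner's sum:
With c≡cos(β/2)=0.986995 and s≡sin(β/2)=0.160750, N=[120·1·24·2]^{1/2}=75.894664
k: max(0,(1)−(2))=0 … min(3+(1),3−(2))=1
  k=0: (−1)^1·75.8947/(24)·0.9870^5·0.1607^1 = -0.476129
  k=1: (−1)^2·75.8947/(12)·0.9870^3·0.1607^3 = +0.025259
d^3_{2,1}(0.3229) = -0.476129 +0.025259 = -0.450870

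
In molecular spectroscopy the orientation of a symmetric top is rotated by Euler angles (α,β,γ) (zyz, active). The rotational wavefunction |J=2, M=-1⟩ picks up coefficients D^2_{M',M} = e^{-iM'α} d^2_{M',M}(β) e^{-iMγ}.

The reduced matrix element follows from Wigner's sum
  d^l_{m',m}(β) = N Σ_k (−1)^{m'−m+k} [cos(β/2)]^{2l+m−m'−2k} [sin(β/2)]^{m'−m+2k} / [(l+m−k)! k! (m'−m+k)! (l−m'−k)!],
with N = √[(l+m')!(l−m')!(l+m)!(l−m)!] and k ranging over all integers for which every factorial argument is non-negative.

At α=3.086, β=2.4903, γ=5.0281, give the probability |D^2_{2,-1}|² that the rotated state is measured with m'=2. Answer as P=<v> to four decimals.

P=0.2961

Split into d^2_{2,-1}(β=2.4903) × two z-phases.
Half-angle: c=0.319921, s=0.947444. N=√(24·1·1·6)=12.000000
The bounds max(0,m−m')=0 and min(l+m,l−m')=0 give 1 term
  k=0: (−1)^3·12.0000/(6)·0.3199^1·0.9474^3 = -0.544169
d^2_{2,-1}(2.4903) = -0.544169
|D^2_{2,-1}|² = |d^2_{2,-1}(β)|² = (-0.544169)² = 0.296120 (the z-rotation phases have unit modulus)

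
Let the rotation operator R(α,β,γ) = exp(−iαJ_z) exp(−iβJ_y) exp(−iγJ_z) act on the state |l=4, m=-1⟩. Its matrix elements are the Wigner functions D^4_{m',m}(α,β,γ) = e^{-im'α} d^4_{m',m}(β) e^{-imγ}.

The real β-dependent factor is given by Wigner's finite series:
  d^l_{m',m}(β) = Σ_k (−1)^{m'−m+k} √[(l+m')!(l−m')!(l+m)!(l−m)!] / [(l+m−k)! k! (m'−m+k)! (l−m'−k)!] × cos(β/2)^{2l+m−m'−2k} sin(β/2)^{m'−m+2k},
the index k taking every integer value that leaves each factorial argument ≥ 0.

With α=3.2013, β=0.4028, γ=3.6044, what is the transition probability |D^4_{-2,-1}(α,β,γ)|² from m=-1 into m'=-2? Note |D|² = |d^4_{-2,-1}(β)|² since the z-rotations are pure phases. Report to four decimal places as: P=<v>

D^4_{-2,-1}(3.2013,0.4028,3.6044) = e^{-i·-2·3.2013}·d^4_{-2,-1}(0.4028)·e^{-i·-1·3.6044}. Compute d first:
With c≡cos(β/2)=0.979787 and s≡sin(β/2)=0.200041, N=[2·720·6·120]^{1/2}=1018.233765
The bounds max(0,m−m')=1 and min(l+m,l−m')=3 give 3 terms
  k=1: (−1)^0·1018.2338/(240)·0.9798^7·0.2000^1 = +0.735663
  k=2: (−1)^1·1018.2338/(48)·0.9798^5·0.2000^3 = -0.153329
  k=3: (−1)^2·1018.2338/(72)·0.9798^3·0.2000^5 = +0.004261
d^4_{-2,-1}(0.4028) = +0.735663 -0.153329 +0.004261 = +0.586595
|D^4_{-2,-1}|² = |d^4_{-2,-1}(β)|² = (+0.586595)² = 0.344094 (the z-rotation phases have unit modulus)

P=0.3441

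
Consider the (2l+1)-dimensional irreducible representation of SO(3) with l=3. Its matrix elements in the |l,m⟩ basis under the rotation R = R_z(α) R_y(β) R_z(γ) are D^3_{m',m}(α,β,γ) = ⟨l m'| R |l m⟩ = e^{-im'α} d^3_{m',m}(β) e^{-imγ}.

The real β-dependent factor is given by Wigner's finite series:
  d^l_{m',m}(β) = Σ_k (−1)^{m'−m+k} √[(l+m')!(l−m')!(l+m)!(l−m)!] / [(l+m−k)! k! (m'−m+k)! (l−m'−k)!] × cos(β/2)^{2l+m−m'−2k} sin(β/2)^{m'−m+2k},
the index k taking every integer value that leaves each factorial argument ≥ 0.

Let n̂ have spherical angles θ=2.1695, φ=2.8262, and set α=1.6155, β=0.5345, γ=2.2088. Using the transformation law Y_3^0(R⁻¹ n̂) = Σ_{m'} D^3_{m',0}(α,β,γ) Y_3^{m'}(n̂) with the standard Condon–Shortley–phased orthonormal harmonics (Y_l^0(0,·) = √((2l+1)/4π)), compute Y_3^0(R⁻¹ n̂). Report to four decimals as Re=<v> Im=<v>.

Re=0.3057 Im=0.0000

Need the full column D^3_{m',0} for m'=−3..3 at α=1.6155, β=0.5345, γ=2.2088.
cos(β/2)=0.964501, sin(β/2)=0.264080
d^3_{-3,0}: single k=3 term ⇒ +0.073897;  D = +0.009881-0.073234i
d^3_{-2,0}: k∈[2..3] ⇒ +0.330554 -0.024780 = +0.305773;  D = -0.304552-0.027302i
d^3_{-1,0}: k∈[1..3] ⇒ +0.763553 -0.171722 +0.004291 = +0.596122;  D = -0.026640+0.595526i
d^3_{0,0}: k∈[0..3] ⇒ +0.805036 -0.543155 +0.040718 -0.000339 = +0.302260;  D = +0.302260+0.000000i
d^3_{1,0}: k∈[0..2] ⇒ -0.763553 +0.171722 -0.004291 = -0.596122;  D = +0.026640+0.595526i
d^3_{2,0}: k∈[0..1] ⇒ +0.330554 -0.024780 = +0.305773;  D = -0.304552+0.027302i
d^3_{3,0}: single k=0 term ⇒ -0.073897;  D = -0.009881-0.073234i
Y_3^{m'}(θ=2.1695,φ=2.8262) and Σ D·Y over m':
  (+0.0099-0.0732i)·(-0.1375-0.1908i)  (-0.3046-0.0273i)·(-0.3174-0.2318i)  (-0.0266+0.5955i)·(-0.1493-0.0487i)  (+0.3023+0.0000i)·(+0.2969+0.0000i)  (+0.0266+0.5955i)·(+0.1493-0.0487i)  (-0.3046+0.0273i)·(-0.3174+0.2318i)  (-0.0099-0.0732i)·(+0.1375-0.1908i)
Y_3^0(R⁻¹ n̂) = +0.305718-0.000000i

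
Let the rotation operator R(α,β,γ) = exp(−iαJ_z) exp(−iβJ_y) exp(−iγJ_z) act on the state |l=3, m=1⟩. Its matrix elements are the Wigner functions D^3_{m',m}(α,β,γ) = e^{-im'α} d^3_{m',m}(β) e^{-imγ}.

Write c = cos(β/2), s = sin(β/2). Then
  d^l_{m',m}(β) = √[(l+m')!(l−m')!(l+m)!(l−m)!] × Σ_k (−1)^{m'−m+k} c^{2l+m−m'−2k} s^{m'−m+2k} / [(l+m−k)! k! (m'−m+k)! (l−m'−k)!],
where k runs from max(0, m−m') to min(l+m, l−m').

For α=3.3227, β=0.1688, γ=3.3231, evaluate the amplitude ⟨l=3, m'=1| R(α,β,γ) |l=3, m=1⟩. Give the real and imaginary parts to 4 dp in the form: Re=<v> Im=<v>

Re=0.8631 Im=-0.3274

D^3_{1,1}(3.3227,0.1688,3.3231) = e^{-i·1·3.3227}·d^3_{1,1}(0.1688)·e^{-i·1·3.3231}. Compute d first:
Half-angle: c=0.996440, s=0.084300. N=√(24·2·24·2)=48.000000
The bounds max(0,m−m')=0 and min(l+m,l−m')=2 give 3 terms
  k=0: (−1)^0·48.0000/(48)·0.9964^6·0.0843^0 = +0.978832
  k=1: (−1)^1·48.0000/(6)·0.9964^4·0.0843^2 = -0.056047
  k=2: (−1)^2·48.0000/(8)·0.9964^2·0.0843^4 = +0.000301
d^3_{1,1}(0.1688) = +0.978832 -0.056047 +0.000301 = +0.923086
D = (-0.983645+0.180119i)·(+0.923086)·(-0.983573+0.180512i) = +0.863060-0.327437i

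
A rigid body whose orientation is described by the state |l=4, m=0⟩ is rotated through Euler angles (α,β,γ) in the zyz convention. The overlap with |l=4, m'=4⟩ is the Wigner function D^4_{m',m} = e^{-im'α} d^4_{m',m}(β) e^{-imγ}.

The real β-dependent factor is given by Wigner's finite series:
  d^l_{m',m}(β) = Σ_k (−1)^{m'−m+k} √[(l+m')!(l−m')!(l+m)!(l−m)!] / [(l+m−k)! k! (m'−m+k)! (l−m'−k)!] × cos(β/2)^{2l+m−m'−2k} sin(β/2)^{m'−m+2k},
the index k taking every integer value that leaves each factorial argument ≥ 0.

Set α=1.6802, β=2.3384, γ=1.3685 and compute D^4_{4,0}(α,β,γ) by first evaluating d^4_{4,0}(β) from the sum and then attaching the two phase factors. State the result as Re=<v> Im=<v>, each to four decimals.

D^4_{4,0}(1.6802,2.3384,1.3685) = e^{-i·4·1.6802}·d^4_{4,0}(2.3384)·e^{-i·0·1.3685}. Compute d first:
With c≡cos(β/2)=0.390888 and s≡sin(β/2)=0.920438, N=[40320·1·24·24]^{1/2}=4819.161753
k∈{0} keeps every argument non-negative
  k=0: (−1)^4·4819.1618/(576)·0.3909^4·0.9204^4 = +0.140197
d^4_{4,0}(2.3384) = +0.140197
D = (+0.905765-0.423780i)·(+0.140197)·(+1.000000+0.000000i) = +0.126985-0.059413i

Re=0.1270 Im=-0.0594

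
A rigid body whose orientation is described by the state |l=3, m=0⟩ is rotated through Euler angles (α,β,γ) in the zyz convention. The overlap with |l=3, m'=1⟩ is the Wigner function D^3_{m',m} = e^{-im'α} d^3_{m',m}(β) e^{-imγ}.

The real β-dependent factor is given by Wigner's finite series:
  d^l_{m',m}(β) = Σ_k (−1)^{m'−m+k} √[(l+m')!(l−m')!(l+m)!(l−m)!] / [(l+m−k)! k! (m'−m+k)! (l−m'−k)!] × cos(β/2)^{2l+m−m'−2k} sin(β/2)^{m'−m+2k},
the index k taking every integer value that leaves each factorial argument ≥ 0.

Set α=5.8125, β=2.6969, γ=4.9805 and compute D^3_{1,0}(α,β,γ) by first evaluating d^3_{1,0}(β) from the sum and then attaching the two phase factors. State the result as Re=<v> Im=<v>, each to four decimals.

First d^3_{1,0}(β=2.6969), then the phase factors e^{-i(1)α} and e^{-i(0)γ}:
With c≡cos(β/2)=0.220519 and s≡sin(β/2)=0.975383, N=[24·2·6·6]^{1/2}=41.569219
k: max(0,(0)−(1))=0 … min(3+(0),3−(1))=2
  k=0: (−1)^1·41.5692/(12)·0.2205^5·0.9754^1 = -0.001762
  k=1: (−1)^2·41.5692/(4)·0.2205^3·0.9754^3 = +0.103413
  k=2: (−1)^3·41.5692/(12)·0.2205^1·0.9754^5 = -0.674391
d^3_{1,0}(2.6969) = -0.001762 +0.103413 -0.674391 = -0.572740
D = (+0.891258+0.453497i)·(-0.572740)·(+1.000000+0.000000i) = -0.510459-0.259736i

Re=-0.5105 Im=-0.2597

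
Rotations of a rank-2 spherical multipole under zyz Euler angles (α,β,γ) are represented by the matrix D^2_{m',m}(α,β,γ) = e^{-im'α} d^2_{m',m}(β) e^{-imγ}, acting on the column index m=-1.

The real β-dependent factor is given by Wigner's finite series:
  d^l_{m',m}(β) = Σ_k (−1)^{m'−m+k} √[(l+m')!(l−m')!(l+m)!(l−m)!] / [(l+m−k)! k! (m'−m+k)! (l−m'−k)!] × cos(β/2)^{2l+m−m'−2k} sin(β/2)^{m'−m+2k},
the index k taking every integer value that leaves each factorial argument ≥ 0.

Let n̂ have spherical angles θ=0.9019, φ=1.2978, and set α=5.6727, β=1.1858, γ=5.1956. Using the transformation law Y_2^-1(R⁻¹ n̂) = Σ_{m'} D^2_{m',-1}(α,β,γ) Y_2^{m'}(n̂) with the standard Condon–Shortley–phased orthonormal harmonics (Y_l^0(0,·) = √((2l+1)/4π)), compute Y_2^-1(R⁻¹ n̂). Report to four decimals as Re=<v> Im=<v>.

Need the full column D^2_{m',-1} for m'=−2..2 at α=5.6727, β=1.1858, γ=5.1956.
cos(β/2)=0.829324, sin(β/2)=0.558768
d^2_{-2,-1}: single k=1 term ⇒ +0.637432;  D = -0.428757-0.471686i
d^2_{-1,-1}: k∈[0..1] ⇒ +0.473038 -0.644218 = -0.171180;  D = +0.021728+0.169795i
d^2_{0,-1}: k∈[0..1] ⇒ -0.780692 +0.354401 = -0.426291;  D = -0.198065+0.377484i
d^2_{1,-1}: k∈[0..1] ⇒ +0.644218 -0.097483 = +0.546736;  D = +0.485682-0.251064i
d^2_{2,-1}: single k=0 term ⇒ -0.289367;  D = -0.286797-0.038483i
Y_2^{m'}(θ=0.9019,φ=1.2978) and Σ D·Y over m':
  (-0.4288-0.4717i)·(-0.2032-0.1234i)  (+0.0217+0.1698i)·(+0.1013-0.3619i)  (-0.1981+0.3775i)·(+0.0485+0.0000i)  (+0.4857-0.2511i)·(-0.1013-0.3619i)  (-0.2868-0.0385i)·(-0.2032+0.1234i)
Y_2^-1(R⁻¹ n̂) = +0.005877-0.001526i

Re=0.0059 Im=-0.0015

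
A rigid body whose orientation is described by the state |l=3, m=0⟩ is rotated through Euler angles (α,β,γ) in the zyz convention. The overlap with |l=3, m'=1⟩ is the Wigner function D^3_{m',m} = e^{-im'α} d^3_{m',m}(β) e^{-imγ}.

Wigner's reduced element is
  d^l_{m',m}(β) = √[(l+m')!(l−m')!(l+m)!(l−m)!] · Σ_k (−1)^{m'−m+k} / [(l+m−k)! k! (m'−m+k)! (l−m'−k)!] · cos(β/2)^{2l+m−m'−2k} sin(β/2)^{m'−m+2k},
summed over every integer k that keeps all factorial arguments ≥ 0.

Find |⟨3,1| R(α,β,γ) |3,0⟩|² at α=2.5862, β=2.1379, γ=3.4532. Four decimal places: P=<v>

First d^3_{1,0}(β=2.1379), then the phase factors e^{-i(1)α} and e^{-i(0)γ}:
c=cos(2.1379/2)=0.481045, s=sin(2.1379/2)=0.876696; N=√[24·2·6·6]=41.569219
The bounds max(0,m−m')=0 and min(l+m,l−m')=2 give 3 terms
  k=0: (−1)^1·41.5692/(12)·0.4810^5·0.8767^1 = -0.078229
  k=1: (−1)^2·41.5692/(4)·0.4810^3·0.8767^3 = +0.779500
  k=2: (−1)^3·41.5692/(12)·0.4810^1·0.8767^5 = -0.863021
d^3_{1,0}(2.1379) = -0.078229 +0.779500 -0.863021 = -0.161750
|D^3_{1,0}|² = |d^3_{1,0}(β)|² = (-0.161750)² = 0.026163 (the z-rotation phases have unit modulus)

P=0.0262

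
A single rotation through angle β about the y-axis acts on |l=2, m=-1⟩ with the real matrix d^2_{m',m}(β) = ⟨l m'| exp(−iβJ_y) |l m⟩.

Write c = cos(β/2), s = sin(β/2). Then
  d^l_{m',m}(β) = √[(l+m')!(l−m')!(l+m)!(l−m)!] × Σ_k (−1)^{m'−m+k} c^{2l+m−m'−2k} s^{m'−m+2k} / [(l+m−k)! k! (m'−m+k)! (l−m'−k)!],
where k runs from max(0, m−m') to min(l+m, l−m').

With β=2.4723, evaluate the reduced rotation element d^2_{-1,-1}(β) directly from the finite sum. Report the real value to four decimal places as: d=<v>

d^2_{-1,-1}(β=2.4723) via Wigner's sum:
Half-angle: c=0.328435, s=0.944527. N=√(1·6·1·6)=6.000000
k∈{0,1} keeps every argument non-negative
  k=0: (−1)^0·6.0000/(6)·0.3284^4·0.9445^0 = +0.011636
  k=1: (−1)^1·6.0000/(2)·0.3284^2·0.9445^2 = -0.288701
d^2_{-1,-1}(2.4723) = +0.011636 -0.288701 = -0.277065

d=-0.2771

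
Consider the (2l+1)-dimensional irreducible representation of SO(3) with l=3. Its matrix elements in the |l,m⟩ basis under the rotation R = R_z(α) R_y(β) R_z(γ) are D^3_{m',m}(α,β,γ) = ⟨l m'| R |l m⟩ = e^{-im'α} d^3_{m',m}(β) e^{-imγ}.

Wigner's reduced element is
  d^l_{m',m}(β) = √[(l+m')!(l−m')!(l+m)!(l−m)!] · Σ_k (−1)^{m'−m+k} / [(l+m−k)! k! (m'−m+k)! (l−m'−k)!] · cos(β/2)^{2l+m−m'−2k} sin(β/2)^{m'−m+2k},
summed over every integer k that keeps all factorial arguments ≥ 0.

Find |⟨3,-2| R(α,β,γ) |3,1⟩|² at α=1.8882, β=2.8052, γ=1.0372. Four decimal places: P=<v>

First d^3_{-2,1}(β=2.8052), then the phase factors e^{-i(-2)α} and e^{-i(1)γ}:
c=cos(2.8052/2)=0.167404, s=sin(2.8052/2)=0.985888; N=√[1·120·24·2]=75.894664
k: max(0,(1)−(-2))=3 … min(3+(1),3−(-2))=4
  k=3: (−1)^0·75.8947/(12)·0.1674^3·0.9859^3 = +0.028432
  k=4: (−1)^1·75.8947/(24)·0.1674^1·0.9859^5 = -0.493066
d^3_{-2,1}(2.8052) = +0.028432 -0.493066 = -0.464634
|D^3_{-2,1}|² = |d^3_{-2,1}(β)|² = (-0.464634)² = 0.215885 (the z-rotation phases have unit modulus)

P=0.2159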